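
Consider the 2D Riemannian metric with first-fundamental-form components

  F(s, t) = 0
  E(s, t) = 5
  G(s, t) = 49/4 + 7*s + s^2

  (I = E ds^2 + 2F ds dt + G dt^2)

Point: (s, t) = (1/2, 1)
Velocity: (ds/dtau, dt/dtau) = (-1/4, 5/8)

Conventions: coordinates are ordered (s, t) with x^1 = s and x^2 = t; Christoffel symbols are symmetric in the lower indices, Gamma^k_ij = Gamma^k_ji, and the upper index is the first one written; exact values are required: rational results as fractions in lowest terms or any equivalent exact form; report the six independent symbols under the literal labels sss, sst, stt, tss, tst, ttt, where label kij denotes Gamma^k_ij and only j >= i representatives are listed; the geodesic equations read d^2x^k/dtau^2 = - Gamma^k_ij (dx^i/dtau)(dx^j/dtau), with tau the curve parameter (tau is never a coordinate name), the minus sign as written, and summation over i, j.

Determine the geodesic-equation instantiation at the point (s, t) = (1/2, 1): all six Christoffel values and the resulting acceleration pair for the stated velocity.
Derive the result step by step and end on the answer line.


E = 5, F = 0, G = 16 at the point
E_s = 0, E_t = 0, F_s = 0, F_t = 0, G_s = 8, G_t = 0
EG - F^2 = 80;  g^inv = (1/80) * [[16, 0], [0, 5]]
first-kind symbols [ij,l] = (1/2)(d_i g_jl + d_j g_il - d_l g_ij): [ss,s] = E_s/2 = 0, [ss,t] = F_s - E_t/2 = 0, [st,s] = E_t/2 = 0, [st,t] = G_s/2 = 4, [tt,s] = F_t - G_s/2 = -4, [tt,t] = G_t/2 = 0
Gamma^s_ij = (G*[ij,s] - F*[ij,t])/(EG - F^2), Gamma^t_ij = (E*[ij,t] - F*[ij,s])/(EG - F^2)
Gamma_sss = 0, Gamma_sst = 0, Gamma_stt = -4/5, Gamma_tss = 0, Gamma_tst = 1/4, Gamma_ttt = 0
d^2s/dtau^2 = -(Gamma_sss*(-1/4)^2 + 2*Gamma_sst*(-1/4)*(5/8) + Gamma_stt*(5/8)^2) = 5/16
d^2t/dtau^2 = -(Gamma_tss*(-1/4)^2 + 2*Gamma_tst*(-1/4)*(5/8) + Gamma_ttt*(5/8)^2) = 5/64

Answer: Gamma_sss = 0, Gamma_sst = 0, Gamma_stt = -4/5, Gamma_tss = 0, Gamma_tst = 1/4, Gamma_ttt = 0; accelerations (d^2s/dtau^2, d^2t/dtau^2) = (5/16, 5/64)


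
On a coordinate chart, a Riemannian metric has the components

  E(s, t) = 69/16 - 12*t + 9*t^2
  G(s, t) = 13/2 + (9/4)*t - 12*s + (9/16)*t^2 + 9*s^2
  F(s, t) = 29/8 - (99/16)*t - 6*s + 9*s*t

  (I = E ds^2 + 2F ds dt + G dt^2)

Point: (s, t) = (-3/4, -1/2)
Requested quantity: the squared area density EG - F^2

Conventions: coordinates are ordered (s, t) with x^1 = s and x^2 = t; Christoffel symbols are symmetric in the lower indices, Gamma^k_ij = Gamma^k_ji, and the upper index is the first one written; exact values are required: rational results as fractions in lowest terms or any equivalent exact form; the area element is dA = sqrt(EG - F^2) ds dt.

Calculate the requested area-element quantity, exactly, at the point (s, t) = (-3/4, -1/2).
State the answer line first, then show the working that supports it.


Answer: EG - F^2 = 8441/256

E = 201/16, F = 467/32, G = 1253/64; EG - F^2 = 8441/256


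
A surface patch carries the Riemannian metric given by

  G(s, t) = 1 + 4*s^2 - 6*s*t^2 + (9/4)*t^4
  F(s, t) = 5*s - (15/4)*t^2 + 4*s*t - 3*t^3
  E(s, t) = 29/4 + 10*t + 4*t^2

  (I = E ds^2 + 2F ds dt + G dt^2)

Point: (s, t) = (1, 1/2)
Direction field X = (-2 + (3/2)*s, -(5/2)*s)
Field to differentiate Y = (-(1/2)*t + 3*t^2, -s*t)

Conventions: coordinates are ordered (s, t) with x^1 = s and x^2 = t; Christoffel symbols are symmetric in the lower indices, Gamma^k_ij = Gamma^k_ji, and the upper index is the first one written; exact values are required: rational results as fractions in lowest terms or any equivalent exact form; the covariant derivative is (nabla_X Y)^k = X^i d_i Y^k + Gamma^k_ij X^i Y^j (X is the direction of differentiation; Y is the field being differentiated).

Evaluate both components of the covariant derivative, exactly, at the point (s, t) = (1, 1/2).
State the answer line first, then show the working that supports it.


Answer: (nabla_X Y)^s = -28897/4068, (nabla_X Y)^t = 9575/4068

E = 53/4, F = 91/16, G = 233/64 at the point
E_s = 0, E_t = 14, F_s = 7, F_t = -2, G_s = 13/2, G_t = -39/8
EG - F^2 = 1017/64;  g^inv = (64/1017) * [[233/64, -91/16], [-91/16, 53/4]]
first-kind symbols [ij,l] = (1/2)(d_i g_jl + d_j g_il - d_l g_ij): [ss,s] = E_s/2 = 0, [ss,t] = F_s - E_t/2 = 0, [st,s] = E_t/2 = 7, [st,t] = G_s/2 = 13/4, [tt,s] = F_t - G_s/2 = -21/4, [tt,t] = G_t/2 = -39/16
Gamma^s_ij = (G*[ij,s] - F*[ij,t])/(EG - F^2), Gamma^t_ij = (E*[ij,t] - F*[ij,s])/(EG - F^2)
Gamma_sss = 0, Gamma_sst = 448/1017, Gamma_stt = -112/339, Gamma_tss = 0, Gamma_tst = 208/1017, Gamma_ttt = -52/339
X = (-1/2, -5/2), Y = (1/2, -1/2) at the point


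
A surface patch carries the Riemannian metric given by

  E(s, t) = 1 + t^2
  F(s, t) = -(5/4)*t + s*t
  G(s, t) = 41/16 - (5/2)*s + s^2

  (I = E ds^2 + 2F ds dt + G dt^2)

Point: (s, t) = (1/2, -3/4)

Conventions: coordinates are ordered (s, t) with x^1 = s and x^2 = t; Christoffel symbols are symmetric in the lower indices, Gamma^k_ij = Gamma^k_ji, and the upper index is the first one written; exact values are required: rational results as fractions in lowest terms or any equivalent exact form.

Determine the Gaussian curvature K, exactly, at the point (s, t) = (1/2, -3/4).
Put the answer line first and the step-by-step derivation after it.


Answer: K = -64/289

E = 25/16, F = 9/16, G = 25/16, EG - F^2 = 17/8 at the point
E_s = 0, E_t = -3/2, F_s = -3/4, F_t = -3/4, G_s = -3/2, G_t = 0
E_tt = 2, F_st = 1, G_ss = 2
Compute both Brioschi determinants and normalise by (EG - F^2)^2.
M1 = [[-E_tt/2 + F_st - G_ss/2, E_s/2, F_s - E_t/2], [F_t - G_s/2, E, F], [G_t/2, F, G]] = [[-1, 0, 0], [0, 25/16, 9/16], [0, 9/16, 25/16]]; det M1 = -17/8
M2 = [[0, E_t/2, G_s/2], [E_t/2, E, F], [G_s/2, F, G]] = [[0, -3/4, -3/4], [-3/4, 25/16, 9/16], [-3/4, 9/16, 25/16]]; det M2 = -9/8
det M1 - det M2 = -1; K = -1 / (17/8)^2 = -64/289


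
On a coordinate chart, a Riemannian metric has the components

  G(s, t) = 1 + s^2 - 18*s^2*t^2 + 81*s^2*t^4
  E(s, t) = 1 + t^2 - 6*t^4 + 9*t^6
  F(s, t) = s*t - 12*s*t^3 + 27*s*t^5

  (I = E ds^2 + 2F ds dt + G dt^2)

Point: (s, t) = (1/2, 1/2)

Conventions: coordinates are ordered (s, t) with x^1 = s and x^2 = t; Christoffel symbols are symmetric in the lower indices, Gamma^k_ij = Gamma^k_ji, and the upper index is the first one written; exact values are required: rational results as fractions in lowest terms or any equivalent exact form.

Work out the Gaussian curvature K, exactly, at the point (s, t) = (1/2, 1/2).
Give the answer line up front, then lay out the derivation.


Answer: K = -64/81

E = 65/64, F = -5/64, G = 89/64, EG - F^2 = 45/32 at the point
E_s = 0, E_t = -5/16, F_s = -5/32, F_t = 7/32, G_s = 25/16, G_t = 45/8
E_tt = 7/8, F_st = 7/16, G_ss = 25/8
Using the Brioschi determinant formula for K from the metric derivatives:
M1 = [[-E_tt/2 + F_st - G_ss/2, E_s/2, F_s - E_t/2], [F_t - G_s/2, E, F], [G_t/2, F, G]] = [[-25/16, 0, 0], [-9/16, 65/64, -5/64], [45/16, -5/64, 89/64]]; det M1 = -1125/512
M2 = [[0, E_t/2, G_s/2], [E_t/2, E, F], [G_s/2, F, G]] = [[0, -5/32, 25/32], [-5/32, 65/64, -5/64], [25/32, -5/64, 89/64]]; det M2 = -325/512
det M1 - det M2 = -25/16; K = -25/16 / (45/32)^2 = -64/81


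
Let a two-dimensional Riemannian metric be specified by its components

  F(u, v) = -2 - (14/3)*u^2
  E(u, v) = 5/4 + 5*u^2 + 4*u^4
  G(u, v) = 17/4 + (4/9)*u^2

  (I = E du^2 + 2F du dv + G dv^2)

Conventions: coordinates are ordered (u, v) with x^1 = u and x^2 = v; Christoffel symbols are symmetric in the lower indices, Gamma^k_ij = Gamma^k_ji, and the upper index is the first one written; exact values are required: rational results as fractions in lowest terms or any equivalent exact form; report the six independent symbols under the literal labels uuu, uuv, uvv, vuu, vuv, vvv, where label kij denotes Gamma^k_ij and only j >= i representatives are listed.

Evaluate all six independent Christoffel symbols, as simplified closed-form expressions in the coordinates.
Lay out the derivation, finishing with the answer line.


E = 5/4 + 5*u^2 + 4*u^4; F = -2 - (14/3)*u^2; G = 17/4 + (4/9)*u^2
Gamma^k_ij = (1/2) g^{kl} (d_i g_jl + d_j g_il - d_l g_ij), with g^inv = (1/(EG-F^2)) [[G, -F], [-F, E]]
first partials: E_u = 10*u + 16*u^3, E_v = 0, F_u = -(28/3)*u, F_v = 0, G_u = (8/9)*u, G_v = 0
D = EG - F^2 = 21/16 + (113/36)*u^2 - (23/9)*u^4 + (16/9)*u^6
expanded: Gamma^u_uu = (G E_u - 2F F_u + F E_v)/(2D), Gamma^u_uv = (G E_v - F G_u)/(2D), Gamma^u_vv = (2G F_v - G G_u - F G_v)/(2D), Gamma^v_uu = (2E F_u - E E_v - F E_u)/(2D), Gamma^v_uv = (E G_u - F E_v)/(2D), Gamma^v_vv = (E G_v - 2F F_v + F G_u)/(2D); substitute and cancel common factors

Answer: Gamma_uuu = (512*u^5 - 1056*u^3 + 372*u)/(256*u^6 - 368*u^4 + 452*u^2 + 189), Gamma_uuv = (896*u^3 + 384*u)/(768*u^6 - 1104*u^4 + 1356*u^2 + 567), Gamma_uvv = (-256*u^3 - 2448*u)/(2304*u^6 - 3312*u^4 + 4068*u^2 + 1701), Gamma_vuu = (-1056*u^3 - 240*u)/(256*u^6 - 368*u^4 + 452*u^2 + 189), Gamma_vuv = (256*u^5 + 320*u^3 + 80*u)/(256*u^6 - 368*u^4 + 452*u^2 + 189), Gamma_vvv = (-896*u^3 - 384*u)/(768*u^6 - 1104*u^4 + 1356*u^2 + 567)


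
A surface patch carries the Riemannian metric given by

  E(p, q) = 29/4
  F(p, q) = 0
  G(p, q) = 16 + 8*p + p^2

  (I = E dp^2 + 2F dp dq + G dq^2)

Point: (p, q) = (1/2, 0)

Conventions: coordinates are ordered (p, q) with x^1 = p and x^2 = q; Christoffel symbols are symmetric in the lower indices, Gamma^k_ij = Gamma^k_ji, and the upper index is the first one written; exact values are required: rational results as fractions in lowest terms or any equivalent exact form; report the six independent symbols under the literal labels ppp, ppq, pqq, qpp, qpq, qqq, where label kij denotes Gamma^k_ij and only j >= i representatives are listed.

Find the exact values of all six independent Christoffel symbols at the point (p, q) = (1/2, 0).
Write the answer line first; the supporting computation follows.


Answer: Gamma_ppp = 0, Gamma_ppq = 0, Gamma_pqq = -18/29, Gamma_qpp = 0, Gamma_qpq = 2/9, Gamma_qqq = 0

E = 29/4, F = 0, G = 81/4 at the point
E_p = 0, E_q = 0, F_p = 0, F_q = 0, G_p = 9, G_q = 0
EG - F^2 = 2349/16;  g^inv = (16/2349) * [[81/4, 0], [0, 29/4]]
first-kind symbols [ij,l] = (1/2)(d_i g_jl + d_j g_il - d_l g_ij): [pp,p] = E_p/2 = 0, [pp,q] = F_p - E_q/2 = 0, [pq,p] = E_q/2 = 0, [pq,q] = G_p/2 = 9/2, [qq,p] = F_q - G_p/2 = -9/2, [qq,q] = G_q/2 = 0
Gamma^p_ij = (G*[ij,p] - F*[ij,q])/(EG - F^2), Gamma^q_ij = (E*[ij,q] - F*[ij,p])/(EG - F^2)


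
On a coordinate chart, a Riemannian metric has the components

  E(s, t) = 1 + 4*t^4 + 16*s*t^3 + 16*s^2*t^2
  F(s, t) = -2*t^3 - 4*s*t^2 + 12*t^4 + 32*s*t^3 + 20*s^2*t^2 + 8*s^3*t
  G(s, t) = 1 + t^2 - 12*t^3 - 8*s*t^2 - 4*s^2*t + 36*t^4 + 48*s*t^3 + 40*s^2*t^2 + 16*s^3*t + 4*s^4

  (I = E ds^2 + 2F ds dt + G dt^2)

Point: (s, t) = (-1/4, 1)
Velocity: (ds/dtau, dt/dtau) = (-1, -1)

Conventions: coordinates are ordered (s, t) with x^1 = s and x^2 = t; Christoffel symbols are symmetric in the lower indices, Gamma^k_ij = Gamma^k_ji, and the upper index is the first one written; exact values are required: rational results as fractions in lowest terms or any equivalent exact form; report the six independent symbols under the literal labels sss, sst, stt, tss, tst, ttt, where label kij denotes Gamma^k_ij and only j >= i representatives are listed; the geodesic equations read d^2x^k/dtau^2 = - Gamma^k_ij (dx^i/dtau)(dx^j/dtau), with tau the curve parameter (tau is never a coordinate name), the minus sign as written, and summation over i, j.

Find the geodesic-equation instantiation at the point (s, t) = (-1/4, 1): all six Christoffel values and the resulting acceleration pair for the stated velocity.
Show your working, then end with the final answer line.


E = 2, F = 33/8, G = 1153/64 at the point
E_s = 8, E_t = 6, F_s = 39/2, F_t = 179/8, G_s = 99/4, G_t = 165/2
EG - F^2 = 1217/64;  g^inv = (64/1217) * [[1153/64, -33/8], [-33/8, 2]]
first-kind symbols [ij,l] = (1/2)(d_i g_jl + d_j g_il - d_l g_ij): [ss,s] = E_s/2 = 4, [ss,t] = F_s - E_t/2 = 33/2, [st,s] = E_t/2 = 3, [st,t] = G_s/2 = 99/8, [tt,s] = F_t - G_s/2 = 10, [tt,t] = G_t/2 = 165/4
Gamma^s_ij = (G*[ij,s] - F*[ij,t])/(EG - F^2), Gamma^t_ij = (E*[ij,t] - F*[ij,s])/(EG - F^2)
Gamma_sss = 256/1217, Gamma_sst = 192/1217, Gamma_stt = 640/1217, Gamma_tss = 1056/1217, Gamma_tst = 792/1217, Gamma_ttt = 2640/1217
d^2s/dtau^2 = -(Gamma_sss*(-1)^2 + 2*Gamma_sst*(-1)*(-1) + Gamma_stt*(-1)^2) = -1280/1217
d^2t/dtau^2 = -(Gamma_tss*(-1)^2 + 2*Gamma_tst*(-1)*(-1) + Gamma_ttt*(-1)^2) = -5280/1217

Answer: Gamma_sss = 256/1217, Gamma_sst = 192/1217, Gamma_stt = 640/1217, Gamma_tss = 1056/1217, Gamma_tst = 792/1217, Gamma_ttt = 2640/1217; accelerations (d^2s/dtau^2, d^2t/dtau^2) = (-1280/1217, -5280/1217)


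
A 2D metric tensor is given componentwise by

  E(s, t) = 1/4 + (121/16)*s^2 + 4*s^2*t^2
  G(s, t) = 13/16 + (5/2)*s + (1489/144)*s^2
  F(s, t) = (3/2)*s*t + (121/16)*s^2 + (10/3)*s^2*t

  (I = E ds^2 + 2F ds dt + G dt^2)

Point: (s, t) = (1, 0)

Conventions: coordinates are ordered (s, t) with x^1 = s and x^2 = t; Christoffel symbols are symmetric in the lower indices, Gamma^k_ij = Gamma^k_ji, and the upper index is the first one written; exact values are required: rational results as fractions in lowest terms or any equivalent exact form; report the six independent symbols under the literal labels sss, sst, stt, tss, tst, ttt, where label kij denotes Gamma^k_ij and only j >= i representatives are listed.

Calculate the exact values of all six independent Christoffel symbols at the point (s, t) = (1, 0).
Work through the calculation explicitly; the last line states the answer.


E = 125/16, F = 121/16, G = 983/72 at the point
E_s = 121/8, E_t = 0, F_s = 121/8, F_t = 29/6, G_s = 1669/72, G_t = 0
EG - F^2 = 113981/2304;  g^inv = (2304/113981) * [[983/72, -121/16], [-121/16, 125/16]]
first-kind symbols [ij,l] = (1/2)(d_i g_jl + d_j g_il - d_l g_ij): [ss,s] = E_s/2 = 121/16, [ss,t] = F_s - E_t/2 = 121/8, [st,s] = E_t/2 = 0, [st,t] = G_s/2 = 1669/144, [tt,s] = F_t - G_s/2 = -973/144, [tt,t] = G_t/2 = 0
Gamma^s_ij = (G*[ij,s] - F*[ij,t])/(EG - F^2), Gamma^t_ij = (E*[ij,t] - F*[ij,s])/(EG - F^2)

Answer: Gamma_sss = -25652/113981, Gamma_sst = -201949/113981, Gamma_stt = -273274/146547, Gamma_tss = 140481/113981, Gamma_tst = 208625/113981, Gamma_ttt = 16819/16283


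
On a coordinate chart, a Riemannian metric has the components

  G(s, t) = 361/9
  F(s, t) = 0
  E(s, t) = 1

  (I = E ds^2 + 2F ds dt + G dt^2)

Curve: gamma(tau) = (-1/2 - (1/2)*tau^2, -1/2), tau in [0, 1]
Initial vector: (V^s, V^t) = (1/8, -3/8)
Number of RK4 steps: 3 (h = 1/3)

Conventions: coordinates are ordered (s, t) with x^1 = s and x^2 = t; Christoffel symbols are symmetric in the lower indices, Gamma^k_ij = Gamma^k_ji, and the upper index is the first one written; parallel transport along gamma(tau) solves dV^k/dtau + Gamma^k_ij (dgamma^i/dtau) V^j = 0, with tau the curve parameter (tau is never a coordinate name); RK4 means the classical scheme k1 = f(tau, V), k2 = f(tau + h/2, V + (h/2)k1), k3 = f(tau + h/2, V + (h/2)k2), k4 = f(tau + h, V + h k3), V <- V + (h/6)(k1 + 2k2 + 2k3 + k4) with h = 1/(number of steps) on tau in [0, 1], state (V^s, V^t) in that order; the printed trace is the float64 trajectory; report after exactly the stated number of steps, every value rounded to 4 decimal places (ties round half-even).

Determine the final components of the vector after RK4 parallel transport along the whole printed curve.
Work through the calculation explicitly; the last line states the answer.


gamma'(tau) = (-tau, 0); f(tau, V)^k = -Gamma^k_ij(gamma(tau)) gamma'^i(tau) V^j; h = 1/3; intermediate values shown to 6 dp
curve data and Christoffel symbols at the stage parameters:
  tau = 0.000000: gamma = (-0.500000, -0.500000), gamma' = (0.000000, 0.000000); Gamma_sss = 0.000000, Gamma_sst = 0.000000, Gamma_stt = 0.000000, Gamma_tss = 0.000000, Gamma_tst = 0.000000, Gamma_ttt = 0.000000
  tau = 0.166667: gamma = (-0.513889, -0.500000), gamma' = (-0.166667, 0.000000); Gamma_sss = 0.000000, Gamma_sst = 0.000000, Gamma_stt = 0.000000, Gamma_tss = 0.000000, Gamma_tst = 0.000000, Gamma_ttt = 0.000000
  tau = 0.333333: gamma = (-0.555556, -0.500000), gamma' = (-0.333333, 0.000000); Gamma_sss = 0.000000, Gamma_sst = 0.000000, Gamma_stt = 0.000000, Gamma_tss = 0.000000, Gamma_tst = 0.000000, Gamma_ttt = 0.000000
  tau = 0.500000: gamma = (-0.625000, -0.500000), gamma' = (-0.500000, 0.000000); Gamma_sss = 0.000000, Gamma_sst = 0.000000, Gamma_stt = 0.000000, Gamma_tss = 0.000000, Gamma_tst = 0.000000, Gamma_ttt = 0.000000
  tau = 0.666667: gamma = (-0.722222, -0.500000), gamma' = (-0.666667, 0.000000); Gamma_sss = 0.000000, Gamma_sst = 0.000000, Gamma_stt = 0.000000, Gamma_tss = 0.000000, Gamma_tst = 0.000000, Gamma_ttt = 0.000000
  tau = 0.833333: gamma = (-0.847222, -0.500000), gamma' = (-0.833333, 0.000000); Gamma_sss = 0.000000, Gamma_sst = 0.000000, Gamma_stt = 0.000000, Gamma_tss = 0.000000, Gamma_tst = 0.000000, Gamma_ttt = 0.000000
  tau = 1.000000: gamma = (-1.000000, -0.500000), gamma' = (-1.000000, 0.000000); Gamma_sss = 0.000000, Gamma_sst = 0.000000, Gamma_stt = 0.000000, Gamma_tss = 0.000000, Gamma_tst = 0.000000, Gamma_ttt = 0.000000
step 0: V^s = 0.1250, V^t = -0.3750
step 1: k1 = (0.000000, 0.000000), k2 = (0.000000, 0.000000), k3 = (0.000000, 0.000000), k4 = (0.000000, 0.000000); V <- V + (h/6)(k1 + 2k2 + 2k3 + k4): V^s = 0.1250, V^t = -0.3750
step 2: k1 = (0.000000, 0.000000), k2 = (0.000000, 0.000000), k3 = (0.000000, 0.000000), k4 = (0.000000, 0.000000); V <- V + (h/6)(k1 + 2k2 + 2k3 + k4): V^s = 0.1250, V^t = -0.3750
step 3: k1 = (0.000000, 0.000000), k2 = (0.000000, 0.000000), k3 = (0.000000, 0.000000), k4 = (0.000000, 0.000000); V <- V + (h/6)(k1 + 2k2 + 2k3 + k4): V^s = 0.1250, V^t = -0.3750

Answer: V^s = 0.1250, V^t = -0.3750


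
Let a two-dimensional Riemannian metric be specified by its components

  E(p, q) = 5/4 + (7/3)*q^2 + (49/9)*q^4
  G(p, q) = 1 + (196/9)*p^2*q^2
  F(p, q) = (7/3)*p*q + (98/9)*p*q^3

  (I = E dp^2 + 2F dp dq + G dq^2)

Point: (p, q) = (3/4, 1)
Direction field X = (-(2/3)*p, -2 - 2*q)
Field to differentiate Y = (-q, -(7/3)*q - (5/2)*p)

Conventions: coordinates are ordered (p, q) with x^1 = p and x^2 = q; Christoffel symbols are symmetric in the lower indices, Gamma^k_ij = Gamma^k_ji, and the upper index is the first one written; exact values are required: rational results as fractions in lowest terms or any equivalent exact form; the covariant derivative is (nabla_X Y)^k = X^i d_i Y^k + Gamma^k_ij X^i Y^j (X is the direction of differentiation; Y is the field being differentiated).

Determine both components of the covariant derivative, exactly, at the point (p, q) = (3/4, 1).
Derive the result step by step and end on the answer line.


E = 325/36, F = 119/12, G = 53/4 at the point
E_p = 0, E_q = 238/9, F_p = 119/9, F_q = 105/4, G_p = 98/3, G_q = 49/2
EG - F^2 = 383/18;  g^inv = (18/383) * [[53/4, -119/12], [-119/12, 325/36]]
first-kind symbols [ij,l] = (1/2)(d_i g_jl + d_j g_il - d_l g_ij): [pp,p] = E_p/2 = 0, [pp,q] = F_p - E_q/2 = 0, [pq,p] = E_q/2 = 119/9, [pq,q] = G_p/2 = 49/3, [qq,p] = F_q - G_p/2 = 119/12, [qq,q] = G_q/2 = 49/4
Gamma^p_ij = (G*[ij,p] - F*[ij,q])/(EG - F^2), Gamma^q_ij = (E*[ij,q] - F*[ij,p])/(EG - F^2)
Gamma_ppp = 0, Gamma_ppq = 238/383, Gamma_pqq = 357/766, Gamma_qpp = 0, Gamma_qpq = 294/383, Gamma_qqq = 441/766
X = (-1/2, -4), Y = (-1, -101/24) at the point

Answer: (nabla_X Y)^p = 143749/9192, (nabla_X Y)^q = 229435/9192


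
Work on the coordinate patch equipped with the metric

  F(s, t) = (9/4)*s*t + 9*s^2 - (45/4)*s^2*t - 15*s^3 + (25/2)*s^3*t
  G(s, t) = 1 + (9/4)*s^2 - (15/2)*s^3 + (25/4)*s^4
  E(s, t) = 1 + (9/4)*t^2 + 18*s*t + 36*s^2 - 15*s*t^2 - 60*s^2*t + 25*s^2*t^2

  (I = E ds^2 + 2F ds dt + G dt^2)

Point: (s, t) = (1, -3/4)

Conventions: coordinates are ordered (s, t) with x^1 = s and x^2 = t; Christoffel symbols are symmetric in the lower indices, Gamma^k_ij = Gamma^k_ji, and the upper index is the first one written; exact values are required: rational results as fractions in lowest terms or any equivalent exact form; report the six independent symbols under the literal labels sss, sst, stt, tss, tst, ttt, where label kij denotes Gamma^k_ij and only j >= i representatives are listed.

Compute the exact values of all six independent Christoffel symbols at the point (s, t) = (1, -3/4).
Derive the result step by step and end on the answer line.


E = 4825/64, F = -69/8, G = 2 at the point
E_s = 2691/16, E_t = -483/8, F_s = -639/16, F_t = 7/2, G_s = 7, G_t = 0
EG - F^2 = 4889/64;  g^inv = (64/4889) * [[2, 69/8], [69/8, 4825/64]]
first-kind symbols [ij,l] = (1/2)(d_i g_jl + d_j g_il - d_l g_ij): [ss,s] = E_s/2 = 2691/32, [ss,t] = F_s - E_t/2 = -39/4, [st,s] = E_t/2 = -483/16, [st,t] = G_s/2 = 7/2, [tt,s] = F_t - G_s/2 = 0, [tt,t] = G_t/2 = 0
Gamma^s_ij = (G*[ij,s] - F*[ij,t])/(EG - F^2), Gamma^t_ij = (E*[ij,t] - F*[ij,s])/(EG - F^2)

Answer: Gamma_sss = 5382/4889, Gamma_sst = -1932/4889, Gamma_stt = 0, Gamma_tss = -624/4889, Gamma_tst = 224/4889, Gamma_ttt = 0


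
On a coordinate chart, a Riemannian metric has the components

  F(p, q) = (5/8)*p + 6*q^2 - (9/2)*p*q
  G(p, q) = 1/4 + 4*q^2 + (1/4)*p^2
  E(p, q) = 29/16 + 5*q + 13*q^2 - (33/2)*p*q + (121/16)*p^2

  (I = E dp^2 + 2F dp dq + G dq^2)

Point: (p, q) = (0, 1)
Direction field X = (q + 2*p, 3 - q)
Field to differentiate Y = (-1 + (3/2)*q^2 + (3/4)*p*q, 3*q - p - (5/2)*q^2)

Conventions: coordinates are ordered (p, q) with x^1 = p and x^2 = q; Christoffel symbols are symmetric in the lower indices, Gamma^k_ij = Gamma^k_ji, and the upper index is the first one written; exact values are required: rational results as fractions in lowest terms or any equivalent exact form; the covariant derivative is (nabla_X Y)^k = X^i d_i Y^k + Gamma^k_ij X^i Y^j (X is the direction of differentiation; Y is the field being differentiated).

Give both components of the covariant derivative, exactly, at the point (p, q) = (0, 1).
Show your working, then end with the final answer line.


E = 317/16, F = 6, G = 17/4 at the point
E_p = -33/2, E_q = 31, F_p = -31/8, F_q = 12, G_p = 0, G_q = 8
EG - F^2 = 3085/64;  g^inv = (64/3085) * [[17/4, -6], [-6, 317/16]]
first-kind symbols [ij,l] = (1/2)(d_i g_jl + d_j g_il - d_l g_ij): [pp,p] = E_p/2 = -33/4, [pp,q] = F_p - E_q/2 = -155/8, [pq,p] = E_q/2 = 31/2, [pq,q] = G_p/2 = 0, [qq,p] = F_q - G_p/2 = 12, [qq,q] = G_q/2 = 4
Gamma^p_ij = (G*[ij,p] - F*[ij,q])/(EG - F^2), Gamma^q_ij = (E*[ij,q] - F*[ij,p])/(EG - F^2)
Gamma_ppp = 5196/3085, Gamma_ppq = 4216/3085, Gamma_pqq = 1728/3085, Gamma_qpp = -42799/6170, Gamma_qpq = -5952/3085, Gamma_qqq = 464/3085
X = (1, 2), Y = (1/2, 1/2) at the point

Answer: (nabla_X Y)^p = 25179/2468, (nabla_X Y)^q = -27671/2468


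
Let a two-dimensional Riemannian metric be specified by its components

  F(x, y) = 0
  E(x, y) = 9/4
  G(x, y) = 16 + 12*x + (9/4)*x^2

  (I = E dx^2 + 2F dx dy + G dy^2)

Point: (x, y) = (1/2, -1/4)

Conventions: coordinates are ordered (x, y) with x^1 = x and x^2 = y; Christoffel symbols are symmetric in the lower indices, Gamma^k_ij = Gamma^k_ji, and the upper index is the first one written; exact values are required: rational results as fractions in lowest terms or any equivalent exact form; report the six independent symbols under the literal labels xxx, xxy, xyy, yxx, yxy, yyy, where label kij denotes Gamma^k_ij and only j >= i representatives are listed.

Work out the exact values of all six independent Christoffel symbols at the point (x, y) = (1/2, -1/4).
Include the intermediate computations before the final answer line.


E = 9/4, F = 0, G = 361/16 at the point
E_x = 0, E_y = 0, F_x = 0, F_y = 0, G_x = 57/4, G_y = 0
EG - F^2 = 3249/64;  g^inv = (64/3249) * [[361/16, 0], [0, 9/4]]
first-kind symbols [ij,l] = (1/2)(d_i g_jl + d_j g_il - d_l g_ij): [xx,x] = E_x/2 = 0, [xx,y] = F_x - E_y/2 = 0, [xy,x] = E_y/2 = 0, [xy,y] = G_x/2 = 57/8, [yy,x] = F_y - G_x/2 = -57/8, [yy,y] = G_y/2 = 0
Gamma^x_ij = (G*[ij,x] - F*[ij,y])/(EG - F^2), Gamma^y_ij = (E*[ij,y] - F*[ij,x])/(EG - F^2)

Answer: Gamma_xxx = 0, Gamma_xxy = 0, Gamma_xyy = -19/6, Gamma_yxx = 0, Gamma_yxy = 6/19, Gamma_yyy = 0


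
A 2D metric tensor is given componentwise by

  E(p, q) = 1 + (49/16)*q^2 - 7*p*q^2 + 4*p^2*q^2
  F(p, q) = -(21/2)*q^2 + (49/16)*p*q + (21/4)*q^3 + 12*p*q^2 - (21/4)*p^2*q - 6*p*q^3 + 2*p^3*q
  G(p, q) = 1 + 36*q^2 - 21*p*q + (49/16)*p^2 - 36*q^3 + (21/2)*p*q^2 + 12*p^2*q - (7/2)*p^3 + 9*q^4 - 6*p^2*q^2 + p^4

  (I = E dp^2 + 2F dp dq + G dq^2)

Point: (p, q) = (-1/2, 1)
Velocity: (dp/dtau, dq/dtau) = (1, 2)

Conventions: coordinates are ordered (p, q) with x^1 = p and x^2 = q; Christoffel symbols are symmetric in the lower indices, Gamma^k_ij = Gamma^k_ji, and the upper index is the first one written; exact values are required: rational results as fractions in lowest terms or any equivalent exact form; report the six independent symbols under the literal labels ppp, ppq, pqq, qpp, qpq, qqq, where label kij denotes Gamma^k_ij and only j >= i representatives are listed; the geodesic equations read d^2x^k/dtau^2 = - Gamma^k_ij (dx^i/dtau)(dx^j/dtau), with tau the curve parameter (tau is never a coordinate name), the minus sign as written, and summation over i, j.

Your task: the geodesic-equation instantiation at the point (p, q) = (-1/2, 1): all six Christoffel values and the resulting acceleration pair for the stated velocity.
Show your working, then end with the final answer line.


E = 137/16, F = -363/32, G = 1153/64 at the point
E_p = -11, E_q = 121/8, F_p = 253/16, F_q = -363/32, G_p = -363/16, G_q = 0
EG - F^2 = 1637/64;  g^inv = (64/1637) * [[1153/64, 363/32], [363/32, 137/16]]
first-kind symbols [ij,l] = (1/2)(d_i g_jl + d_j g_il - d_l g_ij): [pp,p] = E_p/2 = -11/2, [pp,q] = F_p - E_q/2 = 33/4, [pq,p] = E_q/2 = 121/16, [pq,q] = G_p/2 = -363/32, [qq,p] = F_q - G_p/2 = 0, [qq,q] = G_q/2 = 0
Gamma^p_ij = (G*[ij,p] - F*[ij,q])/(EG - F^2), Gamma^q_ij = (E*[ij,q] - F*[ij,p])/(EG - F^2)
Gamma_ppp = -352/1637, Gamma_ppq = 484/1637, Gamma_pqq = 0, Gamma_qpp = 528/1637, Gamma_qpq = -726/1637, Gamma_qqq = 0
d^2p/dtau^2 = -(Gamma_ppp*(1)^2 + 2*Gamma_ppq*(1)*(2) + Gamma_pqq*(2)^2) = -1584/1637
d^2q/dtau^2 = -(Gamma_qpp*(1)^2 + 2*Gamma_qpq*(1)*(2) + Gamma_qqq*(2)^2) = 2376/1637

Answer: Gamma_ppp = -352/1637, Gamma_ppq = 484/1637, Gamma_pqq = 0, Gamma_qpp = 528/1637, Gamma_qpq = -726/1637, Gamma_qqq = 0; accelerations (d^2p/dtau^2, d^2q/dtau^2) = (-1584/1637, 2376/1637)


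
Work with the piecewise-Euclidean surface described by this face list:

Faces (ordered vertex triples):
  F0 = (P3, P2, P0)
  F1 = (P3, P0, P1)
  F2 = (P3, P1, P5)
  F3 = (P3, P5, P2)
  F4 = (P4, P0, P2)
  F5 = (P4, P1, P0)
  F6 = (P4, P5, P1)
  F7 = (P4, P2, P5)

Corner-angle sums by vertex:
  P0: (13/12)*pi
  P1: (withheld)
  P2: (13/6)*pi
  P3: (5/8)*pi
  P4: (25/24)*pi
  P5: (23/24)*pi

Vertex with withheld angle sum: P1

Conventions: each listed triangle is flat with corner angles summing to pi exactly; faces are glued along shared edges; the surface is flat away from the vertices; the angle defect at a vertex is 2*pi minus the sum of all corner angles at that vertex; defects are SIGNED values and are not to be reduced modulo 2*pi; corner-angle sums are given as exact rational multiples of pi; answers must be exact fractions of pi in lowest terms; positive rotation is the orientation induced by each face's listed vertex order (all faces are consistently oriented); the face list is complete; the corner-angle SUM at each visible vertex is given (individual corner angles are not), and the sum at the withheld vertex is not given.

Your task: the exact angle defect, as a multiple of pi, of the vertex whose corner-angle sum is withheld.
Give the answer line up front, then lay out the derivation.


Answer: defect(P1) = -pi/8

V = 6, E = 12, F = 8; chi = V - E + F = 2
Gauss-Bonnet: total defect = 2*pi*chi = 4*pi; visible defects sum to (33/8)*pi


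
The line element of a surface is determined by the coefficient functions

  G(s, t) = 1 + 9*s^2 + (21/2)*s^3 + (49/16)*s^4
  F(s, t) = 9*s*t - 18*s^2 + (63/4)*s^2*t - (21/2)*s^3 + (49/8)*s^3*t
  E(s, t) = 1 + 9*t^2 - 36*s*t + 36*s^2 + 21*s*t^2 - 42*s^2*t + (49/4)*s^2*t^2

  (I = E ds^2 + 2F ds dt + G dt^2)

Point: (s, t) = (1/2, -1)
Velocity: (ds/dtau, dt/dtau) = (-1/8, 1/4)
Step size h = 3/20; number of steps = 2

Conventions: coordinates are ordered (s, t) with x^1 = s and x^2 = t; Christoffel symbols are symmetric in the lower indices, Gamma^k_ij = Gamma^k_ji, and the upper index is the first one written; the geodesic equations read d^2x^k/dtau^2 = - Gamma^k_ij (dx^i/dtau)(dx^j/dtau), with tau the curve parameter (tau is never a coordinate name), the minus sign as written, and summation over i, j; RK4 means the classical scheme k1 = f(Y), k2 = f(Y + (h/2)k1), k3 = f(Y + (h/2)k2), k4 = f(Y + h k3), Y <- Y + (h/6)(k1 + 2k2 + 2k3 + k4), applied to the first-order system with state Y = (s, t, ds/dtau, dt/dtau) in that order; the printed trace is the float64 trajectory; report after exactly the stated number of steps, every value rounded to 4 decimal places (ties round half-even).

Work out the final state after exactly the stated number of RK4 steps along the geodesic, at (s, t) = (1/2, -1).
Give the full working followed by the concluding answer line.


f(Y) = (ds/dtau, dt/dtau, -Gamma^s_ij Y'^i Y'^j, -Gamma^t_ij Y'^i Y'^j) with the Gammas evaluated at the stage position; h = 0.150000; intermediate values shown to 6 dp
step 0: s = 0.5000, t = -1.0000, ds/dtau = -0.1250, dt/dtau = 0.2500
step 1:
  k1: at (s, t) = (0.500000, -1.000000), (ds/dtau, dt/dtau) = (-0.125000, 0.250000); Gamma_sss = 1.135901, Gamma_sst = -0.567950, Gamma_stt = 0.000000, Gamma_tss = -0.283975, Gamma_tst = 0.141988, Gamma_ttt = 0.000000; k1 = (-0.125000, 0.250000, -0.053245, 0.013311)
  k2: at (s, t) = (0.490625, -0.981250), (ds/dtau, dt/dtau) = (-0.128993, 0.250998); Gamma_sss = 1.153653, Gamma_sst = -0.576826, Gamma_stt = 0.000000, Gamma_tss = -0.288413, Gamma_tst = 0.144207, Gamma_ttt = 0.000000; k2 = (-0.128993, 0.250998, -0.056548, 0.014137)
  k3: at (s, t) = (0.490325, -0.981175), (ds/dtau, dt/dtau) = (-0.129241, 0.251060); Gamma_sss = 1.154133, Gamma_sst = -0.576954, Gamma_stt = 0.000000, Gamma_tss = -0.288439, Gamma_tst = 0.144192, Gamma_ttt = 0.000000; k3 = (-0.129241, 0.251060, -0.056719, 0.014175)
  k4: at (s, t) = (0.480614, -0.962341), (ds/dtau, dt/dtau) = (-0.133508, 0.252126); Gamma_sss = 1.173073, Gamma_sst = -0.586293, Gamma_stt = 0.000000, Gamma_tss = -0.293061, Gamma_tst = 0.146470, Gamma_ttt = 0.000000; k4 = (-0.133508, 0.252126, -0.060379, 0.015084)
  Y <- Y + (h/6)(k1 + 2k2 + 2k3 + k4): s = 0.4806, t = -0.9623, ds/dtau = -0.1335, dt/dtau = 0.2521
step 2:
  k1: at (s, t) = (0.480626, -0.962344), (ds/dtau, dt/dtau) = (-0.133504, 0.252125); Gamma_sss = 1.173054, Gamma_sst = -0.586287, Gamma_stt = 0.000000, Gamma_tss = -0.293060, Gamma_tst = 0.146470, Gamma_ttt = 0.000000; k1 = (-0.133504, 0.252125, -0.060376, 0.015084)
  k2: at (s, t) = (0.470613, -0.943434), (ds/dtau, dt/dtau) = (-0.138032, 0.253257); Gamma_sss = 1.193193, Gamma_sst = -0.596101, Gamma_stt = 0.000000, Gamma_tss = -0.297874, Gamma_tst = 0.148813, Gamma_ttt = 0.000000; k2 = (-0.138032, 0.253257, -0.064410, 0.016080)
  k3: at (s, t) = (0.470273, -0.943350), (ds/dtau, dt/dtau) = (-0.138335, 0.253331); Gamma_sss = 1.193776, Gamma_sst = -0.596258, Gamma_stt = 0.000000, Gamma_tss = -0.297904, Gamma_tst = 0.148795, Gamma_ttt = 0.000000; k3 = (-0.138335, 0.253331, -0.064636, 0.016130)
  k4: at (s, t) = (0.459875, -0.924344), (ds/dtau, dt/dtau) = (-0.143199, 0.254545); Gamma_sss = 1.215377, Gamma_sst = -0.606630, Gamma_stt = 0.000000, Gamma_tss = -0.302928, Gamma_tst = 0.151200, Gamma_ttt = 0.000000; k4 = (-0.143199, 0.254545, -0.069147, 0.017235)
  Y <- Y + (h/6)(k1 + 2k2 + 2k3 + k4): s = 0.4599, t = -0.9243, ds/dtau = -0.1432, dt/dtau = 0.2545

Answer: s = 0.4599, t = -0.9243, ds/dtau = -0.1432, dt/dtau = 0.2545


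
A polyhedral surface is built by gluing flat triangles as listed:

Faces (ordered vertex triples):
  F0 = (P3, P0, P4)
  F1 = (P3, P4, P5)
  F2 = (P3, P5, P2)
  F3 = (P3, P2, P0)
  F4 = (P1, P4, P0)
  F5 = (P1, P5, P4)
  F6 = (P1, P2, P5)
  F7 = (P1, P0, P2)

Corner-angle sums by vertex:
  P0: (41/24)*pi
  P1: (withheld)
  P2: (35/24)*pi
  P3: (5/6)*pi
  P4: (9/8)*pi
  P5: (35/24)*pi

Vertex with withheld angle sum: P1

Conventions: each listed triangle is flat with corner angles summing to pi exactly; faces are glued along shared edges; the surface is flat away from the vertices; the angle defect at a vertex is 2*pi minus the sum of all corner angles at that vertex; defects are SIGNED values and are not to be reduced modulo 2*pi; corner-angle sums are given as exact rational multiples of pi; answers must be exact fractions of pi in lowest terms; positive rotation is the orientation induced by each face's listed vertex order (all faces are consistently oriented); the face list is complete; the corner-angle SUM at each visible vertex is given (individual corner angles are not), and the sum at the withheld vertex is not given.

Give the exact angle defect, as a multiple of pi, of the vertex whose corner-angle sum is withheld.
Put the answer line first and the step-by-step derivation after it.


Answer: defect(P1) = (7/12)*pi

V = 6, E = 12, F = 8; chi = V - E + F = 2
Gauss-Bonnet: total defect = 2*pi*chi = 4*pi; visible defects sum to (41/12)*pi


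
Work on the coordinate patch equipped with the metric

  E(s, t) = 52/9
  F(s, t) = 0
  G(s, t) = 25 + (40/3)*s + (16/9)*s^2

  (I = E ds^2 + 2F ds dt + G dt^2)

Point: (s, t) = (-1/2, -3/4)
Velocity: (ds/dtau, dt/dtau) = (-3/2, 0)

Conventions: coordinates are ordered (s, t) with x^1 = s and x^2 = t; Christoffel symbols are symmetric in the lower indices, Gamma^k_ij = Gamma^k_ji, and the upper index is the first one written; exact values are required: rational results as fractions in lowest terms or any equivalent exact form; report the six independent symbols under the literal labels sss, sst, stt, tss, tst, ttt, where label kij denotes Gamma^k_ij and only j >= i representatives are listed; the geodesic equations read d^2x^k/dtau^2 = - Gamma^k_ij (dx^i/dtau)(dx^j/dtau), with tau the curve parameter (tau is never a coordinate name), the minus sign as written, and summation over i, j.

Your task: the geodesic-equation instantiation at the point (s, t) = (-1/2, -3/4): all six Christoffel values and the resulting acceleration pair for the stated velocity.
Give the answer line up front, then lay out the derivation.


Answer: Gamma_sss = 0, Gamma_sst = 0, Gamma_stt = -1, Gamma_tss = 0, Gamma_tst = 4/13, Gamma_ttt = 0; accelerations (d^2s/dtau^2, d^2t/dtau^2) = (0, 0)

E = 52/9, F = 0, G = 169/9 at the point
E_s = 0, E_t = 0, F_s = 0, F_t = 0, G_s = 104/9, G_t = 0
EG - F^2 = 8788/81;  g^inv = (81/8788) * [[169/9, 0], [0, 52/9]]
first-kind symbols [ij,l] = (1/2)(d_i g_jl + d_j g_il - d_l g_ij): [ss,s] = E_s/2 = 0, [ss,t] = F_s - E_t/2 = 0, [st,s] = E_t/2 = 0, [st,t] = G_s/2 = 52/9, [tt,s] = F_t - G_s/2 = -52/9, [tt,t] = G_t/2 = 0
Gamma^s_ij = (G*[ij,s] - F*[ij,t])/(EG - F^2), Gamma^t_ij = (E*[ij,t] - F*[ij,s])/(EG - F^2)
Gamma_sss = 0, Gamma_sst = 0, Gamma_stt = -1, Gamma_tss = 0, Gamma_tst = 4/13, Gamma_ttt = 0
d^2s/dtau^2 = -(Gamma_sss*(-3/2)^2 + 2*Gamma_sst*(-3/2)*(0) + Gamma_stt*(0)^2) = 0
d^2t/dtau^2 = -(Gamma_tss*(-3/2)^2 + 2*Gamma_tst*(-3/2)*(0) + Gamma_ttt*(0)^2) = 0


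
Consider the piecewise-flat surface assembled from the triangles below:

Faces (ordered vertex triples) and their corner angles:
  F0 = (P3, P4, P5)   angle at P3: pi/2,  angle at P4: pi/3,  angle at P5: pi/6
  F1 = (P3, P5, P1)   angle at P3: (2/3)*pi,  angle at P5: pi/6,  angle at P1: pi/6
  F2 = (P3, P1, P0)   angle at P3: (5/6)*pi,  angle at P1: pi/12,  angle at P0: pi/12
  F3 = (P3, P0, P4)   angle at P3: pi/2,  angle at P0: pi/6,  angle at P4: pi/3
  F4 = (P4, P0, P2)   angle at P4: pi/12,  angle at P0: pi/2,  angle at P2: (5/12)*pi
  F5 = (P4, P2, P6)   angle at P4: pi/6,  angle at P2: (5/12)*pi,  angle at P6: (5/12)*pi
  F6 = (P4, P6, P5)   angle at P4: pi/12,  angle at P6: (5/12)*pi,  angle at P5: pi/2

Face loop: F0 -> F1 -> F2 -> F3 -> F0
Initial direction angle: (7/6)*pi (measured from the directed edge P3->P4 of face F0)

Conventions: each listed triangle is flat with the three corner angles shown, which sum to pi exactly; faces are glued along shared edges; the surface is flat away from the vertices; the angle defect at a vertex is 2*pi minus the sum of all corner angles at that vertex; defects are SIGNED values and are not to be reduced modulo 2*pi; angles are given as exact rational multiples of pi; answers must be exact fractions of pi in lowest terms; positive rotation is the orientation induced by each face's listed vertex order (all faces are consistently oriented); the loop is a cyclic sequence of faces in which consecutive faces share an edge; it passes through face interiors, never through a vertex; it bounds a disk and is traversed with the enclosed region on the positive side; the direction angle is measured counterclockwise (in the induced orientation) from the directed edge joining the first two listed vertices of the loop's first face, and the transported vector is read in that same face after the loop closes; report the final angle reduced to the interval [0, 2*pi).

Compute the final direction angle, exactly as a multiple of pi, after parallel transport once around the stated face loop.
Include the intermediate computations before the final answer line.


enclosed vertex P3: corner angles sum to (5/2)*pi, defect = 2*pi - (5/2)*pi = -pi/2
adding the enclosed defects to the starting angle (mod 2*pi, induced orientation) gives the holonomy
final angle = (7/6)*pi - pi/2 = (2/3)*pi (mod 2*pi)

Answer: final direction angle = (2/3)*pi


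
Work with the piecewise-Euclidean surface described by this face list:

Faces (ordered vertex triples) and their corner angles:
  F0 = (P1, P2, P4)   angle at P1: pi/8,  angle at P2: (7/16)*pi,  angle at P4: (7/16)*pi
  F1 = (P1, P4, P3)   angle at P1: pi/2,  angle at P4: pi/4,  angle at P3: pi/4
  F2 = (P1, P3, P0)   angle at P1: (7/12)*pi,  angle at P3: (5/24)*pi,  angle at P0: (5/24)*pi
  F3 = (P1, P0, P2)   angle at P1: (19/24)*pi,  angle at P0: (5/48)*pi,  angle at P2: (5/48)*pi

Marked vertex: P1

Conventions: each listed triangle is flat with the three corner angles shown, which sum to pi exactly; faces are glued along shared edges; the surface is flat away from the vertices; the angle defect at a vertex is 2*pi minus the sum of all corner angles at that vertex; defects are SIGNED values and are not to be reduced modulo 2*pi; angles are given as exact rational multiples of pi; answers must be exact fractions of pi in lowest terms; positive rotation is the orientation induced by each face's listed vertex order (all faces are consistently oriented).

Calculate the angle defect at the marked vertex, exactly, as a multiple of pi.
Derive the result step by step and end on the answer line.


Sum of corner angles at P1: 2*pi
defect = 2*pi - 2*pi

Answer: defect(P1) = 0


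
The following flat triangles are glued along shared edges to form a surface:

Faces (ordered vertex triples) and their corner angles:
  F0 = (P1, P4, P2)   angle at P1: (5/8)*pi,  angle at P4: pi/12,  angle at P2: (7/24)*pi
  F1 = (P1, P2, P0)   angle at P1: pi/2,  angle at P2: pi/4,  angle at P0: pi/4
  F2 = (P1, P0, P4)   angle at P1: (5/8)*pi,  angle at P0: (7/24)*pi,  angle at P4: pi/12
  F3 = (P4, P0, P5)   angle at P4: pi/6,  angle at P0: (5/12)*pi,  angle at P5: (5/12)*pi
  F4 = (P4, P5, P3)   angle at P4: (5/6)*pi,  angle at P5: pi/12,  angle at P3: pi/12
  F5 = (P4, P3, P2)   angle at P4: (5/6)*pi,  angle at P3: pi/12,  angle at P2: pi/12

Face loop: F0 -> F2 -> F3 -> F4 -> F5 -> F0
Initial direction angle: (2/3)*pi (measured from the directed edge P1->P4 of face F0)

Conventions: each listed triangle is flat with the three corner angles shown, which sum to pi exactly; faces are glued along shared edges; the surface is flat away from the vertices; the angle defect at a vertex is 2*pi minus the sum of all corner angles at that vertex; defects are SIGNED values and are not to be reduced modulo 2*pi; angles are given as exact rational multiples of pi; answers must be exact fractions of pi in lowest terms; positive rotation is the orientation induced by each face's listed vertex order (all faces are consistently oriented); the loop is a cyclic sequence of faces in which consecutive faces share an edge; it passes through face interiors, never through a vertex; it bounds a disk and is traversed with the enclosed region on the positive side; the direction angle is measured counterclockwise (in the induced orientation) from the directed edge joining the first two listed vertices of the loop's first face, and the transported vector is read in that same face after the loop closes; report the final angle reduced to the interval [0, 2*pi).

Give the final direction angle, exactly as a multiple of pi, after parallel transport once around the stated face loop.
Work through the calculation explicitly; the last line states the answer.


enclosed vertex P4: corner angles sum to 2*pi, defect = 2*pi - 2*pi = 0
the final direction is the initial angle plus the enclosed defects, taken mod 2*pi in the induced orientation
final angle = (2/3)*pi + 0 = (2/3)*pi (mod 2*pi)

Answer: final direction angle = (2/3)*pi
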